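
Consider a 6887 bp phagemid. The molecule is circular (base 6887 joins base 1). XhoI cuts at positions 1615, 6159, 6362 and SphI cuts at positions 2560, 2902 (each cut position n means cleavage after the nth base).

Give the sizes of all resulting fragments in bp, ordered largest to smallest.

3257, 2140, 945, 342, 203 bp

Combined cut positions (sorted): 1615, 2560, 2902, 6159, 6362.
Circular molecule, 5 cuts → 5 fragments:
  2560 − 1615 = 945 bp
  2902 − 2560 = 342 bp
  6159 − 2902 = 3257 bp
  6362 − 6159 = 203 bp
  wrap: 6887 − 6362 + 1615 = 2140 bp
Sorted largest to smallest: 3257, 2140, 945, 342, 203 bp.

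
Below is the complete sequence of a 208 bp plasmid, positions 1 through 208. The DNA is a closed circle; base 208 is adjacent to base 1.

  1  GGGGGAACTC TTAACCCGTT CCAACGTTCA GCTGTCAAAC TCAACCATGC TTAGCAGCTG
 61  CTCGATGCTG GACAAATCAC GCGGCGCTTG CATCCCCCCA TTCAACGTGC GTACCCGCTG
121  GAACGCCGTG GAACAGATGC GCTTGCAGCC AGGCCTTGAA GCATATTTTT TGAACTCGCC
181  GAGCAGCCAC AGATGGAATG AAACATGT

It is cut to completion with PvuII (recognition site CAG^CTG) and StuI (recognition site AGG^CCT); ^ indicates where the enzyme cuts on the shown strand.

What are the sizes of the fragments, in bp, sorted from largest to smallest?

PvuII sites (CAGCTG) start at positions 29, 55.
PvuII cuts after base 3 of each site, so after positions 31, 57.
The StuI site (AGGCCT) starts at position 151.
StuI cuts after base 3 of each site, so after position 153.
Combined cut positions: 31, 57, 153.
Circular molecule, 3 cuts → 3 fragments:
  32–57 → 26 bp
  58–153 → 96 bp
  154–208 then 1–31 → 55 + 31 = 86 bp
Sorted largest to smallest: 96, 86, 26 bp.

96, 86, 26 bp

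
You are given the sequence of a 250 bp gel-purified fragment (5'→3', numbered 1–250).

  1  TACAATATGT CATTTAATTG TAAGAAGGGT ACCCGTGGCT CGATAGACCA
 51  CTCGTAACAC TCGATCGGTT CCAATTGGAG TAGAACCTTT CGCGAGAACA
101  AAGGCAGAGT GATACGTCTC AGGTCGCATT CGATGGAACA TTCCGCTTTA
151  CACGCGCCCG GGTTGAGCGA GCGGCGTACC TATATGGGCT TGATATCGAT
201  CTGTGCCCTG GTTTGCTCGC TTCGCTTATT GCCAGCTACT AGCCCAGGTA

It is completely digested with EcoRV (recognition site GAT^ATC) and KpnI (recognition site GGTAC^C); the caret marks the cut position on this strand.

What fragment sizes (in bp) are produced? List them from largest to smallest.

162, 56, 32 bp

The EcoRV site (GATATC) starts at position 192.
EcoRV cuts after base 3 of each site, so after position 194.
The KpnI site (GGTACC) starts at position 28.
KpnI cuts after base 5 of each site (before the last base), so after position 32.
Combined cut positions: 32, 194.
Linear molecule, 2 cuts → 3 fragments:
  1–32 → 32 bp
  33–194 → 162 bp
  195–250 → 56 bp
Sorted largest to smallest: 162, 56, 32 bp.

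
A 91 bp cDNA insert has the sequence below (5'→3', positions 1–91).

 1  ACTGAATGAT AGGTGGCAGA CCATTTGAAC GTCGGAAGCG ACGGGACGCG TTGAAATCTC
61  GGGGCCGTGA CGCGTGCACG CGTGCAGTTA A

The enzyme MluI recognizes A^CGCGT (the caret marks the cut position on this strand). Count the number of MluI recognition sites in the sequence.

3

ACGCGT occurs starting at positions 46, 70, 78.
MluI cuts at 3 sites.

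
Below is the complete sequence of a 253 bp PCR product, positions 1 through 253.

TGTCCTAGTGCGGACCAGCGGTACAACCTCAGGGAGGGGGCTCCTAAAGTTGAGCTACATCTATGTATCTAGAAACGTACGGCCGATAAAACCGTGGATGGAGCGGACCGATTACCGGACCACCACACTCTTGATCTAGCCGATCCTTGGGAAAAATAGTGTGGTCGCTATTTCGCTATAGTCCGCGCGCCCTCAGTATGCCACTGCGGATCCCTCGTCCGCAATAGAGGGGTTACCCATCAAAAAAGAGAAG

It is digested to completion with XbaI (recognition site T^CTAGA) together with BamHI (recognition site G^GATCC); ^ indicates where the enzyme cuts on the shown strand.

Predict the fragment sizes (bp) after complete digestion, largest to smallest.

The XbaI site (TCTAGA) starts at position 68.
XbaI cuts after the first base of each site, so after position 68.
The BamHI site (GGATCC) starts at position 208.
BamHI cuts after the first base of each site, so after position 208.
Combined cut positions: 68, 208.
Linear molecule, 2 cuts → 3 fragments:
  1–68 → 68 bp
  69–208 → 140 bp
  209–253 → 45 bp
Sorted largest to smallest: 140, 68, 45 bp.

140, 68, 45 bp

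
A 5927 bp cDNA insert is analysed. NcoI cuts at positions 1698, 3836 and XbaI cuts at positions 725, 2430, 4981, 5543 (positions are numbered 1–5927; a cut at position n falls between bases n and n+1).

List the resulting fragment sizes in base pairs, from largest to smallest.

Combined cut positions (sorted): 725, 1698, 2430, 3836, 4981, 5543.
Linear molecule, 6 cuts → 7 fragments:
  725 − 0 = 725 bp
  1698 − 725 = 973 bp
  2430 − 1698 = 732 bp
  3836 − 2430 = 1406 bp
  4981 − 3836 = 1145 bp
  5543 − 4981 = 562 bp
  5927 − 5543 = 384 bp
Sorted largest to smallest: 1406, 1145, 973, 732, 725, 562, 384 bp.

1406, 1145, 973, 732, 725, 562, 384 bp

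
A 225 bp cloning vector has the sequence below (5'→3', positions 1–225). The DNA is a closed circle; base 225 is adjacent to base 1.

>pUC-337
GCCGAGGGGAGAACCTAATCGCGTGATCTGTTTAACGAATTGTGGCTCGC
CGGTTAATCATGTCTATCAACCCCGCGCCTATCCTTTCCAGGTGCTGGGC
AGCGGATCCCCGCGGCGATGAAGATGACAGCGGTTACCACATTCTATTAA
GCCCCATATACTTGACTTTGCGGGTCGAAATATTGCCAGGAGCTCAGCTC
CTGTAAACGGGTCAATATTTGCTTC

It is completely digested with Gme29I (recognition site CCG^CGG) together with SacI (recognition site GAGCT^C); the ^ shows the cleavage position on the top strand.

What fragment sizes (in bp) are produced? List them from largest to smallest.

143, 82 bp

The Gme29I site (CCGCGG) starts at position 110.
Gme29I cuts after base 3 of each site, so after position 112.
The SacI site (GAGCTC) starts at position 190.
SacI cuts after base 5 of each site (before the last base), so after position 194.
Combined cut positions: 112, 194.
Circular molecule, 2 cuts → 2 fragments:
  113–194 → 82 bp
  195–225 then 1–112 → 31 + 112 = 143 bp
Sorted largest to smallest: 143, 82 bp.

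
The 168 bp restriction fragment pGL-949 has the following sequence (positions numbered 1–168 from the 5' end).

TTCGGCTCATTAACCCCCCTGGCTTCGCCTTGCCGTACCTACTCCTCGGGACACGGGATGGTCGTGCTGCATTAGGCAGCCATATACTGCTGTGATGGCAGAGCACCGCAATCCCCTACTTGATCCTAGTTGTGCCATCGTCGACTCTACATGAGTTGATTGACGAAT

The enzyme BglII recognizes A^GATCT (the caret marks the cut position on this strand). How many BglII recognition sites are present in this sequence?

No occurrence of AGATCT is present in the sequence.
BglII does not cut: 0 sites.

0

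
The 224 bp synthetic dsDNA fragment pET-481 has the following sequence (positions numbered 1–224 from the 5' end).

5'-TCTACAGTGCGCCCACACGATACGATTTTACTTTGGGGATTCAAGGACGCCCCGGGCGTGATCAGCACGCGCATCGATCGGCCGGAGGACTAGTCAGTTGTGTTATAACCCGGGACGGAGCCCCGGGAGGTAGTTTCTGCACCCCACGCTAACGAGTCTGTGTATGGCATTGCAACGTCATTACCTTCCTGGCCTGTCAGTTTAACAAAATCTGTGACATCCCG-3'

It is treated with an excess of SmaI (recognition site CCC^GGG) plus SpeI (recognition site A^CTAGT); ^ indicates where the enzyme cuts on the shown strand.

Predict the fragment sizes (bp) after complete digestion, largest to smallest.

SmaI sites (CCCGGG) start at positions 51, 109, 122.
SmaI cuts after base 3 of each site, so after positions 53, 111, 124.
The SpeI site (ACTAGT) starts at position 89.
SpeI cuts after the first base of each site, so after position 89.
Combined cut positions: 53, 89, 111, 124.
Linear molecule, 4 cuts → 5 fragments:
  1–53 → 53 bp
  54–89 → 36 bp
  90–111 → 22 bp
  112–124 → 13 bp
  125–224 → 100 bp
Sorted largest to smallest: 100, 53, 36, 22, 13 bp.

100, 53, 36, 22, 13 bp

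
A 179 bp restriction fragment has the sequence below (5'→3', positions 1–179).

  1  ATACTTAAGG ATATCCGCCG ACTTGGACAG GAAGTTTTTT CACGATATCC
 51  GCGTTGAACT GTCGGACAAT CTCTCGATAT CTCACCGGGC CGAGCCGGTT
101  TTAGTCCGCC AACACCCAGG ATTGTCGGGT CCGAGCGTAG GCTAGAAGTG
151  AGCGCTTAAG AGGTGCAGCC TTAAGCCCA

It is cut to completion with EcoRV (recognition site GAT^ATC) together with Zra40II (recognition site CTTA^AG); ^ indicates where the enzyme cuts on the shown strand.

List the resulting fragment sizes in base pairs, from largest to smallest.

80, 34, 32, 15, 7, 6, 5 bp

EcoRV sites (GATATC) start at positions 10, 44, 76.
EcoRV cuts after base 3 of each site, so after positions 12, 46, 78.
Zra40II sites (CTTAAG) start at positions 4, 155, 170.
Zra40II cuts after base 4 of each site, so after positions 7, 158, 173.
Combined cut positions: 7, 12, 46, 78, 158, 173.
Linear molecule, 6 cuts → 7 fragments:
  1–7 → 7 bp
  8–12 → 5 bp
  13–46 → 34 bp
  47–78 → 32 bp
  79–158 → 80 bp
  159–173 → 15 bp
  174–179 → 6 bp
Sorted largest to smallest: 80, 34, 32, 15, 7, 6, 5 bp.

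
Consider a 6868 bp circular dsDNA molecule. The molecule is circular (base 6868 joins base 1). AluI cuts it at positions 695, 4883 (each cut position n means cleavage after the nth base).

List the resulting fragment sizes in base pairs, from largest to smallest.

Circular molecule, 2 cuts → 2 fragments:
  4883 − 695 = 4188 bp
  wrap: 6868 − 4883 + 695 = 2680 bp
Sorted largest to smallest: 4188, 2680 bp.

4188, 2680 bp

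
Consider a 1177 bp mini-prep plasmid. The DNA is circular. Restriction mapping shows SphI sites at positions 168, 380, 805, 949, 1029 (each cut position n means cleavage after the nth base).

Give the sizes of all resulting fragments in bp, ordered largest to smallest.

425, 316, 212, 144, 80 bp

Circular molecule, 5 cuts → 5 fragments:
  380 − 168 = 212 bp
  805 − 380 = 425 bp
  949 − 805 = 144 bp
  1029 − 949 = 80 bp
  wrap: 1177 − 1029 + 168 = 316 bp
Sorted largest to smallest: 425, 316, 212, 144, 80 bp.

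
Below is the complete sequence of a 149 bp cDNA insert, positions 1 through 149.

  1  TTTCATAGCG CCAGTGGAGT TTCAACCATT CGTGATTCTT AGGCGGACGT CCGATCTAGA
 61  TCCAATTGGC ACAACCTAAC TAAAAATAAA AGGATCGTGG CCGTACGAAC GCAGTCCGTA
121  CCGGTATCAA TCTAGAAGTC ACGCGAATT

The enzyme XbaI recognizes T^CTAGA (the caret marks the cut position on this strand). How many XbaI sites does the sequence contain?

2

TCTAGA occurs starting at positions 55, 131.
XbaI cuts at 2 sites.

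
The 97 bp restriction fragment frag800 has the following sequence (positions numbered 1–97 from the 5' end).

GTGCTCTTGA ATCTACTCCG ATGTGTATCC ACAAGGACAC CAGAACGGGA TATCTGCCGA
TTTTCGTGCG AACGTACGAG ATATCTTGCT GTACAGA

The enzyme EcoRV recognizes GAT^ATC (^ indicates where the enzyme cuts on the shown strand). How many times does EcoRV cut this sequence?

GATATC occurs starting at positions 49, 80.
EcoRV cuts at 2 sites.

2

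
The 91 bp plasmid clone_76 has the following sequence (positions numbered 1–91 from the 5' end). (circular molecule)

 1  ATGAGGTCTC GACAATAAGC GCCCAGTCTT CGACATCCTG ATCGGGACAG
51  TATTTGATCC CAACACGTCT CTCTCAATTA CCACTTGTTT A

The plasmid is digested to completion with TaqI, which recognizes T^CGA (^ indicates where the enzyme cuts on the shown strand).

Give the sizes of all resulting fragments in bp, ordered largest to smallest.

70, 21 bp

TaqI sites (TCGA) start at positions 9, 30.
TaqI cuts after the first base of each site, so after positions 9, 30.
Circular molecule, 2 cuts → 2 fragments:
  10–30 → 21 bp
  31–91 then 1–9 → 61 + 9 = 70 bp
Sorted largest to smallest: 70, 21 bp.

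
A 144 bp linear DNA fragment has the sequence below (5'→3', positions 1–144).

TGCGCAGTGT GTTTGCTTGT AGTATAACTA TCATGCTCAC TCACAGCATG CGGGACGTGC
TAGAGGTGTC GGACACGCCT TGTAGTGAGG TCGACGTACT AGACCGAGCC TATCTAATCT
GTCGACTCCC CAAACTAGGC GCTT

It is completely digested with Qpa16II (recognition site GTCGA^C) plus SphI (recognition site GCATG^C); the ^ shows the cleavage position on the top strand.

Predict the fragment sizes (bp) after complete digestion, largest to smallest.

50, 44, 31, 19 bp

Qpa16II sites (GTCGAC) start at positions 90, 121.
Qpa16II cuts after base 5 of each site (before the last base), so after positions 94, 125.
The SphI site (GCATGC) starts at position 46.
SphI cuts after base 5 of each site (before the last base), so after position 50.
Combined cut positions: 50, 94, 125.
Linear molecule, 3 cuts → 4 fragments:
  1–50 → 50 bp
  51–94 → 44 bp
  95–125 → 31 bp
  126–144 → 19 bp
Sorted largest to smallest: 50, 44, 31, 19 bp.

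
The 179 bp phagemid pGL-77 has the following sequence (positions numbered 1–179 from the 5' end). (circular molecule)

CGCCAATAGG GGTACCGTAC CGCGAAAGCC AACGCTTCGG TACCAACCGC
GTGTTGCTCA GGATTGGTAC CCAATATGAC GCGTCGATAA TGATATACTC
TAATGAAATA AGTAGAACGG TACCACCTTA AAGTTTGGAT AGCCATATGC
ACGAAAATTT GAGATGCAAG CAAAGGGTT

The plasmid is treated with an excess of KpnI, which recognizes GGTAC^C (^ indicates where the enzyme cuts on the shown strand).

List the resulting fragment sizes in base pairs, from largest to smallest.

71, 53, 28, 27 bp

KpnI sites (GGTACC) start at positions 11, 39, 66, 119.
KpnI cuts after base 5 of each site (before the last base), so after positions 15, 43, 70, 123.
Circular molecule, 4 cuts → 4 fragments:
  16–43 → 28 bp
  44–70 → 27 bp
  71–123 → 53 bp
  124–179 then 1–15 → 56 + 15 = 71 bp
Sorted largest to smallest: 71, 53, 28, 27 bp.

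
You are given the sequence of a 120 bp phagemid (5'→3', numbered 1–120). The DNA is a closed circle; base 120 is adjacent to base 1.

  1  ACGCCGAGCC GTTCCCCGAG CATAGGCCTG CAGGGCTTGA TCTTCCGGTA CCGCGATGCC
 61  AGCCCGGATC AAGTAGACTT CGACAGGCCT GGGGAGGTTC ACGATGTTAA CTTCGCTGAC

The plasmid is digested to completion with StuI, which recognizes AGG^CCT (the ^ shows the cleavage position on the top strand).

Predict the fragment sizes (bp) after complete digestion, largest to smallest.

StuI sites (AGGCCT) start at positions 24, 85.
StuI cuts after base 3 of each site, so after positions 26, 87.
Circular molecule, 2 cuts → 2 fragments:
  27–87 → 61 bp
  88–120 then 1–26 → 33 + 26 = 59 bp
Sorted largest to smallest: 61, 59 bp.

61, 59 bp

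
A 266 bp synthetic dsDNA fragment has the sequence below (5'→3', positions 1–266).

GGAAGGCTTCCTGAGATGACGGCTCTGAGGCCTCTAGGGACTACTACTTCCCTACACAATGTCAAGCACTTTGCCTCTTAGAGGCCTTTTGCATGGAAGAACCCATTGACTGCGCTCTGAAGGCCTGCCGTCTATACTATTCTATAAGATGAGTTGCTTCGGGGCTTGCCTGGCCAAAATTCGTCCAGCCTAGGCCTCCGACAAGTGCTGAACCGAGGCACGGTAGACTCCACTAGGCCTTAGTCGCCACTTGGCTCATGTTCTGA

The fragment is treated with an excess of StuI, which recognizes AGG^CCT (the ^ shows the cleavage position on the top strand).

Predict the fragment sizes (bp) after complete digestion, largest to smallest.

StuI sites (AGGCCT) start at positions 28, 82, 121, 192, 235.
StuI cuts after base 3 of each site, so after positions 30, 84, 123, 194, 237.
Linear molecule, 5 cuts → 6 fragments:
  1–30 → 30 bp
  31–84 → 54 bp
  85–123 → 39 bp
  124–194 → 71 bp
  195–237 → 43 bp
  238–266 → 29 bp
Sorted largest to smallest: 71, 54, 43, 39, 30, 29 bp.

71, 54, 43, 39, 30, 29 bp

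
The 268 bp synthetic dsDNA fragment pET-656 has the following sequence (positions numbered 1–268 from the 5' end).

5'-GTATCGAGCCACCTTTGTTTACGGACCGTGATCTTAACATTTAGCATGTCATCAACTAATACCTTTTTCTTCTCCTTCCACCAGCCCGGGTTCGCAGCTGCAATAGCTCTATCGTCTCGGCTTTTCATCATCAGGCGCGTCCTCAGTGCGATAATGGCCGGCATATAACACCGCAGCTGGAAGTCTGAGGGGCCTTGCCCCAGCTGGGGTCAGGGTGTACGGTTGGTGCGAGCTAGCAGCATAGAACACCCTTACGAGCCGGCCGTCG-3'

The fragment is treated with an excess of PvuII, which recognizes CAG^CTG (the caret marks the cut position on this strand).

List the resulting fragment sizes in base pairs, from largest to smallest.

PvuII sites (CAGCTG) start at positions 95, 174, 201.
PvuII cuts after base 3 of each site, so after positions 97, 176, 203.
Linear molecule, 3 cuts → 4 fragments:
  1–97 → 97 bp
  98–176 → 79 bp
  177–203 → 27 bp
  204–268 → 65 bp
Sorted largest to smallest: 97, 79, 65, 27 bp.

97, 79, 65, 27 bp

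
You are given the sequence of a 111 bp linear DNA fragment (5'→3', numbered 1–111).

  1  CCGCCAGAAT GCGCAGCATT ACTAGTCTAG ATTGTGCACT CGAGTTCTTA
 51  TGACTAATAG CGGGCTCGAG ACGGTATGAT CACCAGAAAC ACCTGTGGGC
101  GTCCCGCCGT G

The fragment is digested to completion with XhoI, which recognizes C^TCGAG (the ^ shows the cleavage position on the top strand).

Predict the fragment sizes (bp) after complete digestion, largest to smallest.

46, 39, 26 bp

XhoI sites (CTCGAG) start at positions 39, 65.
XhoI cuts after the first base of each site, so after positions 39, 65.
Linear molecule, 2 cuts → 3 fragments:
  1–39 → 39 bp
  40–65 → 26 bp
  66–111 → 46 bp
Sorted largest to smallest: 46, 39, 26 bp.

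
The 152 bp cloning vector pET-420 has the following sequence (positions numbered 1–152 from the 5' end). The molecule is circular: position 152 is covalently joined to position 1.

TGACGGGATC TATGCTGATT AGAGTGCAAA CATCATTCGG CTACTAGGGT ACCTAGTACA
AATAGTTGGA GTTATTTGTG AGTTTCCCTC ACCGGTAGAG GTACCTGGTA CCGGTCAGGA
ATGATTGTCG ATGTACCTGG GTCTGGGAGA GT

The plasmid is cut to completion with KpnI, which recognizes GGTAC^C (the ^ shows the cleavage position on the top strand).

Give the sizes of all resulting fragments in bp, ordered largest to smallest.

KpnI sites (GGTACC) start at positions 48, 100, 107.
KpnI cuts after base 5 of each site (before the last base), so after positions 52, 104, 111.
Circular molecule, 3 cuts → 3 fragments:
  53–104 → 52 bp
  105–111 → 7 bp
  112–152 then 1–52 → 41 + 52 = 93 bp
Sorted largest to smallest: 93, 52, 7 bp.

93, 52, 7 bp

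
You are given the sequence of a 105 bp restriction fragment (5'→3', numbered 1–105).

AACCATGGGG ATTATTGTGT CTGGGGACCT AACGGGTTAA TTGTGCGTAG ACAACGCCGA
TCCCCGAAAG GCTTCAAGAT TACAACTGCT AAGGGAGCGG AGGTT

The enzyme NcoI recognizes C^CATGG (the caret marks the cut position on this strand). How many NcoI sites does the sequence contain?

1

CCATGG occurs starting at position 3.
NcoI cuts at 1 site.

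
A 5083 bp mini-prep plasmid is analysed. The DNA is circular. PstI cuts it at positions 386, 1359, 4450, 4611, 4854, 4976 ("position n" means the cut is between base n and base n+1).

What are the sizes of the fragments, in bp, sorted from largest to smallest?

Circular molecule, 6 cuts → 6 fragments:
  1359 − 386 = 973 bp
  4450 − 1359 = 3091 bp
  4611 − 4450 = 161 bp
  4854 − 4611 = 243 bp
  4976 − 4854 = 122 bp
  wrap: 5083 − 4976 + 386 = 493 bp
Sorted largest to smallest: 3091, 973, 493, 243, 161, 122 bp.

3091, 973, 493, 243, 161, 122 bp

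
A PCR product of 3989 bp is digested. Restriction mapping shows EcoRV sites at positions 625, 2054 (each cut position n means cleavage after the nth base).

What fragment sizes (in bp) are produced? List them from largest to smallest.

Linear molecule, 2 cuts → 3 fragments:
  625 − 0 = 625 bp
  2054 − 625 = 1429 bp
  3989 − 2054 = 1935 bp
Sorted largest to smallest: 1935, 1429, 625 bp.

1935, 1429, 625 bp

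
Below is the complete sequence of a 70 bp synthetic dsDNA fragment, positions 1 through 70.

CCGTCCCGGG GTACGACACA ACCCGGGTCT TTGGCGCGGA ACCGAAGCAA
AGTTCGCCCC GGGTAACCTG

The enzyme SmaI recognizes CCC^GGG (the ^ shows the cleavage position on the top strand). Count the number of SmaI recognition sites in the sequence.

CCCGGG occurs starting at positions 5, 22, 58.
SmaI cuts at 3 sites.

3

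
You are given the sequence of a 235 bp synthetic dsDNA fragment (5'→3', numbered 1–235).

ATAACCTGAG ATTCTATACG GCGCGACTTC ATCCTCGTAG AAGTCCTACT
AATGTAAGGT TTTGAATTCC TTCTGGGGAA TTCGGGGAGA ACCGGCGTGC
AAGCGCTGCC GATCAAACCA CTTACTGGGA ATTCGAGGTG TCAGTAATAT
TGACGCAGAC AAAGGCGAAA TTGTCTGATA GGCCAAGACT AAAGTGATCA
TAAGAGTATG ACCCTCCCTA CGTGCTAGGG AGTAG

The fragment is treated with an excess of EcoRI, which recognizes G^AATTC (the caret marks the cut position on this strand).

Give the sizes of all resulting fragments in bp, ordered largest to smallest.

106, 64, 51, 14 bp

EcoRI sites (GAATTC) start at positions 64, 78, 129.
EcoRI cuts after the first base of each site, so after positions 64, 78, 129.
Linear molecule, 3 cuts → 4 fragments:
  1–64 → 64 bp
  65–78 → 14 bp
  79–129 → 51 bp
  130–235 → 106 bp
Sorted largest to smallest: 106, 64, 51, 14 bp.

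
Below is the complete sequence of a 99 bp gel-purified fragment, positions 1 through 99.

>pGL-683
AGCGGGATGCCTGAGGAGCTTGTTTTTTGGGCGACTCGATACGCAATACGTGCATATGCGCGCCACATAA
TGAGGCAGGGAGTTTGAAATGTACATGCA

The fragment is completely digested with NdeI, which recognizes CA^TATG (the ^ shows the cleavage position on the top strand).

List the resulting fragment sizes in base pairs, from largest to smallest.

54, 45 bp

The NdeI site (CATATG) starts at position 53.
NdeI cuts after base 2 of each site, so after position 54.
Linear molecule, 1 cut → 2 fragments:
  1–54 → 54 bp
  55–99 → 45 bp
Sorted largest to smallest: 54, 45 bp.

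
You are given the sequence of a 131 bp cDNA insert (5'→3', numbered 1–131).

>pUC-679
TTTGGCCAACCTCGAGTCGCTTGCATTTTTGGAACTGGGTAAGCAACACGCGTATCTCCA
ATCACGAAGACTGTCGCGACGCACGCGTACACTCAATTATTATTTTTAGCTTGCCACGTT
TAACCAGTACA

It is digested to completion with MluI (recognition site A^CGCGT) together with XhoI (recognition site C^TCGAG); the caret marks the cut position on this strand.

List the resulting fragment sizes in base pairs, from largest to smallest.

MluI sites (ACGCGT) start at positions 48, 83.
MluI cuts after the first base of each site, so after positions 48, 83.
The XhoI site (CTCGAG) starts at position 11.
XhoI cuts after the first base of each site, so after position 11.
Combined cut positions: 11, 48, 83.
Linear molecule, 3 cuts → 4 fragments:
  1–11 → 11 bp
  12–48 → 37 bp
  49–83 → 35 bp
  84–131 → 48 bp
Sorted largest to smallest: 48, 37, 35, 11 bp.

48, 37, 35, 11 bp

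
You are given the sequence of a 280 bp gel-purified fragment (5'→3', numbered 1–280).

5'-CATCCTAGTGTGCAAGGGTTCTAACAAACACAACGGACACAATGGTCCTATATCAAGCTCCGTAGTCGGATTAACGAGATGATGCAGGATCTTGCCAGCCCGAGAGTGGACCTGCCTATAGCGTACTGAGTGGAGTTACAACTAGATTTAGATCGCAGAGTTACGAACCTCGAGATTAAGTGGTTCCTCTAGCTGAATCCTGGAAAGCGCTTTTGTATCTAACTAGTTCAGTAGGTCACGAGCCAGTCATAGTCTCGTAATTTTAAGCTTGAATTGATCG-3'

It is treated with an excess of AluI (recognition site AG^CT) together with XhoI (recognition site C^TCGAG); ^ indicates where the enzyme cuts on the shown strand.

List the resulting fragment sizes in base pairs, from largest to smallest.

112, 75, 57, 23, 13 bp

AluI sites (AGCT) start at positions 56, 191, 266.
AluI cuts after base 2 of each site, so after positions 57, 192, 267.
The XhoI site (CTCGAG) starts at position 169.
XhoI cuts after the first base of each site, so after position 169.
Combined cut positions: 57, 169, 192, 267.
Linear molecule, 4 cuts → 5 fragments:
  1–57 → 57 bp
  58–169 → 112 bp
  170–192 → 23 bp
  193–267 → 75 bp
  268–280 → 13 bp
Sorted largest to smallest: 112, 75, 57, 23, 13 bp.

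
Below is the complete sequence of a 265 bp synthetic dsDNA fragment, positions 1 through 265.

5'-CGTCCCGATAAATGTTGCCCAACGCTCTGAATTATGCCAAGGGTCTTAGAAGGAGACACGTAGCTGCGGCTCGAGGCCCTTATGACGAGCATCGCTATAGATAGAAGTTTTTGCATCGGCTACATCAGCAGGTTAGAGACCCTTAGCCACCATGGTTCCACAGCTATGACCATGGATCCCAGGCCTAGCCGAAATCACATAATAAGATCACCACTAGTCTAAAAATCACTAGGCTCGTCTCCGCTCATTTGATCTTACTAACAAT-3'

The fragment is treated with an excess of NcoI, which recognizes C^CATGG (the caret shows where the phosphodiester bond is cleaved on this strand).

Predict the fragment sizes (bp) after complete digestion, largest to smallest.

150, 95, 20 bp

NcoI sites (CCATGG) start at positions 150, 170.
NcoI cuts after the first base of each site, so after positions 150, 170.
Linear molecule, 2 cuts → 3 fragments:
  1–150 → 150 bp
  151–170 → 20 bp
  171–265 → 95 bp
Sorted largest to smallest: 150, 95, 20 bp.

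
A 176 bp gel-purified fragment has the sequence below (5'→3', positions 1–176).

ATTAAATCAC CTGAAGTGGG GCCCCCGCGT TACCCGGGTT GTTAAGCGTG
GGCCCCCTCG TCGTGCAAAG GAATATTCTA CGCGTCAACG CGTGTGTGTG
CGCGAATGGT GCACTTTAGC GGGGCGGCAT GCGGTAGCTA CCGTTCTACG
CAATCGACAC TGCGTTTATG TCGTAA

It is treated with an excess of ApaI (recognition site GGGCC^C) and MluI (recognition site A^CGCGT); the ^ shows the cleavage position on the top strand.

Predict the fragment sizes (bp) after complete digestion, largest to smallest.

88, 31, 26, 23, 8 bp

ApaI sites (GGGCCC) start at positions 19, 50.
ApaI cuts after base 5 of each site (before the last base), so after positions 23, 54.
MluI sites (ACGCGT) start at positions 80, 88.
MluI cuts after the first base of each site, so after positions 80, 88.
Combined cut positions: 23, 54, 80, 88.
Linear molecule, 4 cuts → 5 fragments:
  1–23 → 23 bp
  24–54 → 31 bp
  55–80 → 26 bp
  81–88 → 8 bp
  89–176 → 88 bp
Sorted largest to smallest: 88, 31, 26, 23, 8 bp.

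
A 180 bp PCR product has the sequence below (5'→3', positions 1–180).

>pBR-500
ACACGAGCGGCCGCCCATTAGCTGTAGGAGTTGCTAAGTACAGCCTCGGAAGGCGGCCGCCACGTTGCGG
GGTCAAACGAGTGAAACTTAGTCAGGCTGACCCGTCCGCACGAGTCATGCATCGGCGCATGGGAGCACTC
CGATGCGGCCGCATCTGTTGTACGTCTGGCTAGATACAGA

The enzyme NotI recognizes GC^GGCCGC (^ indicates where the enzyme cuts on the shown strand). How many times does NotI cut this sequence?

3

GCGGCCGC occurs starting at positions 7, 53, 145.
NotI cuts at 3 sites.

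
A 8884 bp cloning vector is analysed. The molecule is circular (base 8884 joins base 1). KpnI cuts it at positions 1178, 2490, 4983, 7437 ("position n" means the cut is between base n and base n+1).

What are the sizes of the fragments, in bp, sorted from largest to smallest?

2625, 2493, 2454, 1312 bp

Circular molecule, 4 cuts → 4 fragments:
  2490 − 1178 = 1312 bp
  4983 − 2490 = 2493 bp
  7437 − 4983 = 2454 bp
  wrap: 8884 − 7437 + 1178 = 2625 bp
Sorted largest to smallest: 2625, 2493, 2454, 1312 bp.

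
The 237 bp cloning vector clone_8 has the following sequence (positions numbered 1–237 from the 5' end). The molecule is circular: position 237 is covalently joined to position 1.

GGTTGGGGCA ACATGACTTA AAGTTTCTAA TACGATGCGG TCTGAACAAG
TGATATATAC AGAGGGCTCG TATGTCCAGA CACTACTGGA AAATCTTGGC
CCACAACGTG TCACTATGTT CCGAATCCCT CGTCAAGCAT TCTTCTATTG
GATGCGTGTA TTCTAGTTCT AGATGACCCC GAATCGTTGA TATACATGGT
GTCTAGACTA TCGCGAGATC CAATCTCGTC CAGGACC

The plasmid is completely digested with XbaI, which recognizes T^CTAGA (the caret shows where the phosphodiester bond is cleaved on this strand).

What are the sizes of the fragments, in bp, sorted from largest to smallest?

203, 34 bp

XbaI sites (TCTAGA) start at positions 168, 202.
XbaI cuts after the first base of each site, so after positions 168, 202.
Circular molecule, 2 cuts → 2 fragments:
  169–202 → 34 bp
  203–237 then 1–168 → 35 + 168 = 203 bp
Sorted largest to smallest: 203, 34 bp.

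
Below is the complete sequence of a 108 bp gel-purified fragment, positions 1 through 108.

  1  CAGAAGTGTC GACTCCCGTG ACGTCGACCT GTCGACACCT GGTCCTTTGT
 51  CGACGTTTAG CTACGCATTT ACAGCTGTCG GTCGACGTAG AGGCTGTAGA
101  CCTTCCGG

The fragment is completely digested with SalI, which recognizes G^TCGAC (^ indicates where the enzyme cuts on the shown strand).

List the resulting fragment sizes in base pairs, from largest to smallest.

SalI sites (GTCGAC) start at positions 8, 23, 31, 49, 81.
SalI cuts after the first base of each site, so after positions 8, 23, 31, 49, 81.
Linear molecule, 5 cuts → 6 fragments:
  1–8 → 8 bp
  9–23 → 15 bp
  24–31 → 8 bp
  32–49 → 18 bp
  50–81 → 32 bp
  82–108 → 27 bp
Sorted largest to smallest: 32, 27, 18, 15, 8, 8 bp.

32, 27, 18, 15, 8, 8 bp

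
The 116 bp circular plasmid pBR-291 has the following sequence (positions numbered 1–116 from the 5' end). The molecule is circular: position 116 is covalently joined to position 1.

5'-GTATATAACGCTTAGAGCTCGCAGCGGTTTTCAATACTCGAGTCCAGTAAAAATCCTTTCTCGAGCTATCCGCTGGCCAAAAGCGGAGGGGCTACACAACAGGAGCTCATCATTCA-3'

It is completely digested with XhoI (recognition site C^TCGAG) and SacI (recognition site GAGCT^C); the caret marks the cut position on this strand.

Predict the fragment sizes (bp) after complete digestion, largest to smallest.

XhoI sites (CTCGAG) start at positions 37, 60.
XhoI cuts after the first base of each site, so after positions 37, 60.
SacI sites (GAGCTC) start at positions 15, 103.
SacI cuts after base 5 of each site (before the last base), so after positions 19, 107.
Combined cut positions: 19, 37, 60, 107.
Circular molecule, 4 cuts → 4 fragments:
  20–37 → 18 bp
  38–60 → 23 bp
  61–107 → 47 bp
  108–116 then 1–19 → 9 + 19 = 28 bp
Sorted largest to smallest: 47, 28, 23, 18 bp.

47, 28, 23, 18 bp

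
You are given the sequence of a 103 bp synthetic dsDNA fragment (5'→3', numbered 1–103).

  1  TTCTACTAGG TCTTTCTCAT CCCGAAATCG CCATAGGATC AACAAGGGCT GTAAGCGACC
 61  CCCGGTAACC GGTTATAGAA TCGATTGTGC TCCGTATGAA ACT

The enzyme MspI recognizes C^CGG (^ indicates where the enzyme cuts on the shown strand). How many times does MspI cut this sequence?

2

CCGG occurs starting at positions 62, 69.
MspI cuts at 2 sites.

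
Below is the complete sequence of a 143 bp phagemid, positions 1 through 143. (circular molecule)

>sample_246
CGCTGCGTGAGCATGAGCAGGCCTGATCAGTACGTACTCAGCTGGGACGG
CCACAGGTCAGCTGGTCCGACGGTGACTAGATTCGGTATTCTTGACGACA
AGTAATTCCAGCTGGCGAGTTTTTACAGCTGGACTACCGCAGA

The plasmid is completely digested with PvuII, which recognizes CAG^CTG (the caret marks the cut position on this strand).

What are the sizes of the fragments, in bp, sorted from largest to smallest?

PvuII sites (CAGCTG) start at positions 39, 59, 109, 126.
PvuII cuts after base 3 of each site, so after positions 41, 61, 111, 128.
Circular molecule, 4 cuts → 4 fragments:
  42–61 → 20 bp
  62–111 → 50 bp
  112–128 → 17 bp
  129–143 then 1–41 → 15 + 41 = 56 bp
Sorted largest to smallest: 56, 50, 20, 17 bp.

56, 50, 20, 17 bp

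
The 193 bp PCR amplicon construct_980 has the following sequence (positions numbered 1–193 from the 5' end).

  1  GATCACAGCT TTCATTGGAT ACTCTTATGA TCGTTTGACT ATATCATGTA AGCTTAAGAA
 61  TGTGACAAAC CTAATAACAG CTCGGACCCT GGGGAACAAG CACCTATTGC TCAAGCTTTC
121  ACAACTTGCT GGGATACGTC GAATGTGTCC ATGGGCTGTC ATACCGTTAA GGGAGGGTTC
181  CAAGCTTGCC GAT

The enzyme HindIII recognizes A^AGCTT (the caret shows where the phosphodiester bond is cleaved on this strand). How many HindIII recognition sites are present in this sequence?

AAGCTT occurs starting at positions 50, 113, 182.
HindIII cuts at 3 sites.

3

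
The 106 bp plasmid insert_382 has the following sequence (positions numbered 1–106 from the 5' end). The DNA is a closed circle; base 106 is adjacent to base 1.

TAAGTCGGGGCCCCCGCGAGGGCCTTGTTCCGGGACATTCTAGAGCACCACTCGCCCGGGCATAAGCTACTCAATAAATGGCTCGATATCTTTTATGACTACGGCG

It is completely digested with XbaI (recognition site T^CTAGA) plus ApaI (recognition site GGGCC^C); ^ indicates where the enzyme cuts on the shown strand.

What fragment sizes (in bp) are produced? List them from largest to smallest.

79, 27 bp

The XbaI site (TCTAGA) starts at position 39.
XbaI cuts after the first base of each site, so after position 39.
The ApaI site (GGGCCC) starts at position 8.
ApaI cuts after base 5 of each site (before the last base), so after position 12.
Combined cut positions: 12, 39.
Circular molecule, 2 cuts → 2 fragments:
  13–39 → 27 bp
  40–106 then 1–12 → 67 + 12 = 79 bp
Sorted largest to smallest: 79, 27 bp.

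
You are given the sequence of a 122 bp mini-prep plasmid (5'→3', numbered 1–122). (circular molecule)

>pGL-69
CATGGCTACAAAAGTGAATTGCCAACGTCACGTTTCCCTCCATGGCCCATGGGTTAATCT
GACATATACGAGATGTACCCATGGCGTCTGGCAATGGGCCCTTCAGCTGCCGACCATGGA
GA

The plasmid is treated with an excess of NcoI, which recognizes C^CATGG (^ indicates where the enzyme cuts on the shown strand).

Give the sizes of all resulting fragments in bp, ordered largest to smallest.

48, 35, 32, 7 bp

NcoI sites (CCATGG) start at positions 40, 47, 79, 114.
NcoI cuts after the first base of each site, so after positions 40, 47, 79, 114.
Circular molecule, 4 cuts → 4 fragments:
  41–47 → 7 bp
  48–79 → 32 bp
  80–114 → 35 bp
  115–122 then 1–40 → 8 + 40 = 48 bp
Sorted largest to smallest: 48, 35, 32, 7 bp.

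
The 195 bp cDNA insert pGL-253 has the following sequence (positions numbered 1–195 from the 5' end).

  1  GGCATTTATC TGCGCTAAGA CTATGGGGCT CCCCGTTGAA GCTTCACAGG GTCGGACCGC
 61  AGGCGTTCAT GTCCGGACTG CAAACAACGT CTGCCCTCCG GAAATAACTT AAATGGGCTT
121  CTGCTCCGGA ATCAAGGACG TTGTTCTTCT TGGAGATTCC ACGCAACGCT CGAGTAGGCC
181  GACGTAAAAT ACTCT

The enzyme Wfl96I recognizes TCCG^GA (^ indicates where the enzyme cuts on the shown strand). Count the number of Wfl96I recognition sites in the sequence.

TCCGGA occurs starting at positions 72, 97, 125.
Wfl96I cuts at 3 sites.

3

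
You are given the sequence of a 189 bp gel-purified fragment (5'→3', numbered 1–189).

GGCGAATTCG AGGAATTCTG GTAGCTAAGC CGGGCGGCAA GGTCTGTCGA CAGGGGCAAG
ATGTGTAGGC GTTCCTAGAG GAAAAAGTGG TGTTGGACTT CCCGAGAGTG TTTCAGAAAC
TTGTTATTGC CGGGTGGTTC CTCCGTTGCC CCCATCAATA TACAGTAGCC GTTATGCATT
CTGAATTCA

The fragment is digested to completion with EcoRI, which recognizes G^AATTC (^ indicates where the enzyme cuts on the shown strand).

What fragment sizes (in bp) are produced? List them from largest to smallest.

EcoRI sites (GAATTC) start at positions 4, 13, 183.
EcoRI cuts after the first base of each site, so after positions 4, 13, 183.
Linear molecule, 3 cuts → 4 fragments:
  1–4 → 4 bp
  5–13 → 9 bp
  14–183 → 170 bp
  184–189 → 6 bp
Sorted largest to smallest: 170, 9, 6, 4 bp.

170, 9, 6, 4 bp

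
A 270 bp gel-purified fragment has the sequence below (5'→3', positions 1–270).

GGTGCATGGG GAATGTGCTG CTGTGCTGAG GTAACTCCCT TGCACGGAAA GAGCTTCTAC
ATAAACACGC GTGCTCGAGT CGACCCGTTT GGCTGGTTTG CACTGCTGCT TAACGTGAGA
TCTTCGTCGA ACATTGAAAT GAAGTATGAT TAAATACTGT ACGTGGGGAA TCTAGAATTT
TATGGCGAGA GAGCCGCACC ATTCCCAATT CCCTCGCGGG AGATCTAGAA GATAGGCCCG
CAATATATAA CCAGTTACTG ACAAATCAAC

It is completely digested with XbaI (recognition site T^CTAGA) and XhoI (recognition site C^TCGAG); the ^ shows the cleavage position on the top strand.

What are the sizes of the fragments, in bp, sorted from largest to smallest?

XbaI sites (TCTAGA) start at positions 171, 224.
XbaI cuts after the first base of each site, so after positions 171, 224.
The XhoI site (CTCGAG) starts at position 74.
XhoI cuts after the first base of each site, so after position 74.
Combined cut positions: 74, 171, 224.
Linear molecule, 3 cuts → 4 fragments:
  1–74 → 74 bp
  75–171 → 97 bp
  172–224 → 53 bp
  225–270 → 46 bp
Sorted largest to smallest: 97, 74, 53, 46 bp.

97, 74, 53, 46 bp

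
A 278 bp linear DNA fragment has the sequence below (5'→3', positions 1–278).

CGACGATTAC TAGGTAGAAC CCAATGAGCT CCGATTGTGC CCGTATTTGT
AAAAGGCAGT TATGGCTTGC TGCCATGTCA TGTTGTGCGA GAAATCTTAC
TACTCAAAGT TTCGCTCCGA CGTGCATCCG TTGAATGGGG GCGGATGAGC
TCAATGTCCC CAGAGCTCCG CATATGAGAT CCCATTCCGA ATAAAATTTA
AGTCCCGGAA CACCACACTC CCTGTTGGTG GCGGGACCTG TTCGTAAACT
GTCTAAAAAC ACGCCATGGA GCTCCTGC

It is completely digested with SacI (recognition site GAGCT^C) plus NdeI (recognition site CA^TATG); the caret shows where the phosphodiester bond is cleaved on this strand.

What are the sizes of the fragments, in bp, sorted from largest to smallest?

SacI sites (GAGCTC) start at positions 26, 147, 163, 269.
SacI cuts after base 5 of each site (before the last base), so after positions 30, 151, 167, 273.
The NdeI site (CATATG) starts at position 171.
NdeI cuts after base 2 of each site, so after position 172.
Combined cut positions: 30, 151, 167, 172, 273.
Linear molecule, 5 cuts → 6 fragments:
  1–30 → 30 bp
  31–151 → 121 bp
  152–167 → 16 bp
  168–172 → 5 bp
  173–273 → 101 bp
  274–278 → 5 bp
Sorted largest to smallest: 121, 101, 30, 16, 5, 5 bp.

121, 101, 30, 16, 5, 5 bp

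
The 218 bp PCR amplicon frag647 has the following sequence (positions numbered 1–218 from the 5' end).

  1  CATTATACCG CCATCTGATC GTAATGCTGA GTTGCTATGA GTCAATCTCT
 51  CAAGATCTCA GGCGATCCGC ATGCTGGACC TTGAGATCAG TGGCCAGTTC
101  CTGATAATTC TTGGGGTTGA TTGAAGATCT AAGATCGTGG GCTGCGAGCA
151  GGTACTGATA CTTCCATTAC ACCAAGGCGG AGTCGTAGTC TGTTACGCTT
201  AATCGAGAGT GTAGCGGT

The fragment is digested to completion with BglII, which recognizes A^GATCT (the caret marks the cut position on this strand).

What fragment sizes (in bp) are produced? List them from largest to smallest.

93, 72, 53 bp

BglII sites (AGATCT) start at positions 53, 125.
BglII cuts after the first base of each site, so after positions 53, 125.
Linear molecule, 2 cuts → 3 fragments:
  1–53 → 53 bp
  54–125 → 72 bp
  126–218 → 93 bp
Sorted largest to smallest: 93, 72, 53 bp.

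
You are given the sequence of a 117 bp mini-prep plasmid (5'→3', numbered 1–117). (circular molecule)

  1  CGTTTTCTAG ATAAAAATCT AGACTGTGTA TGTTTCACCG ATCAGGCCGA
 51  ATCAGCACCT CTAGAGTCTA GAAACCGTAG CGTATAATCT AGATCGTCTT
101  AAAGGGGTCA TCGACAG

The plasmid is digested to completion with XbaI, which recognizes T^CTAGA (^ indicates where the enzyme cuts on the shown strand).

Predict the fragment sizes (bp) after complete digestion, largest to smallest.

XbaI sites (TCTAGA) start at positions 6, 18, 60, 67, 88.
XbaI cuts after the first base of each site, so after positions 6, 18, 60, 67, 88.
Circular molecule, 5 cuts → 5 fragments:
  7–18 → 12 bp
  19–60 → 42 bp
  61–67 → 7 bp
  68–88 → 21 bp
  89–117 then 1–6 → 29 + 6 = 35 bp
Sorted largest to smallest: 42, 35, 21, 12, 7 bp.

42, 35, 21, 12, 7 bp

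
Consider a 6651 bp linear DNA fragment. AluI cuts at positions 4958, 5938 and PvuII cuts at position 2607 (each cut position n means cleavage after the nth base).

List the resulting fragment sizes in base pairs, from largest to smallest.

Combined cut positions (sorted): 2607, 4958, 5938.
Linear molecule, 3 cuts → 4 fragments:
  2607 − 0 = 2607 bp
  4958 − 2607 = 2351 bp
  5938 − 4958 = 980 bp
  6651 − 5938 = 713 bp
Sorted largest to smallest: 2607, 2351, 980, 713 bp.

2607, 2351, 980, 713 bp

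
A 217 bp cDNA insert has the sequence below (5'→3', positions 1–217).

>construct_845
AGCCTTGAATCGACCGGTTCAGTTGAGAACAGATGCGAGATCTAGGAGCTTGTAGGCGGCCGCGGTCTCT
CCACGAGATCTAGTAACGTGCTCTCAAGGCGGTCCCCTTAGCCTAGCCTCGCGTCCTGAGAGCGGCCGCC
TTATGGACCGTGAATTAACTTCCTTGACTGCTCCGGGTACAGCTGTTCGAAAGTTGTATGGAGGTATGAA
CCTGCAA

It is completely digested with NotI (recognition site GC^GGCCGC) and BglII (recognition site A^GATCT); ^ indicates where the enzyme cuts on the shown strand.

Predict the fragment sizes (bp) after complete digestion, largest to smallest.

NotI sites (GCGGCCGC) start at positions 56, 132.
NotI cuts after base 2 of each site, so after positions 57, 133.
BglII sites (AGATCT) start at positions 38, 76.
BglII cuts after the first base of each site, so after positions 38, 76.
Combined cut positions: 38, 57, 76, 133.
Linear molecule, 4 cuts → 5 fragments:
  1–38 → 38 bp
  39–57 → 19 bp
  58–76 → 19 bp
  77–133 → 57 bp
  134–217 → 84 bp
Sorted largest to smallest: 84, 57, 38, 19, 19 bp.

84, 57, 38, 19, 19 bp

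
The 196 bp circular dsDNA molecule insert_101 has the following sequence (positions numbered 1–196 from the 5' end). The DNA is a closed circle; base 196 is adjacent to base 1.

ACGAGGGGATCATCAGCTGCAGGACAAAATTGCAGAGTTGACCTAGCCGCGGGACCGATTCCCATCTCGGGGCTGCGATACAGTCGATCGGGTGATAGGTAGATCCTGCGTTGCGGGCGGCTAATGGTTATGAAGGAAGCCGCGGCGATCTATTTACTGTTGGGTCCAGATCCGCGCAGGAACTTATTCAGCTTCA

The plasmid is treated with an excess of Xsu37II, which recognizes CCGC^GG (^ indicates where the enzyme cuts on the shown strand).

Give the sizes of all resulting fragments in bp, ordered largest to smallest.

Xsu37II sites (CCGCGG) start at positions 47, 140.
Xsu37II cuts after base 4 of each site, so after positions 50, 143.
Circular molecule, 2 cuts → 2 fragments:
  51–143 → 93 bp
  144–196 then 1–50 → 53 + 50 = 103 bp
Sorted largest to smallest: 103, 93 bp.

103, 93 bp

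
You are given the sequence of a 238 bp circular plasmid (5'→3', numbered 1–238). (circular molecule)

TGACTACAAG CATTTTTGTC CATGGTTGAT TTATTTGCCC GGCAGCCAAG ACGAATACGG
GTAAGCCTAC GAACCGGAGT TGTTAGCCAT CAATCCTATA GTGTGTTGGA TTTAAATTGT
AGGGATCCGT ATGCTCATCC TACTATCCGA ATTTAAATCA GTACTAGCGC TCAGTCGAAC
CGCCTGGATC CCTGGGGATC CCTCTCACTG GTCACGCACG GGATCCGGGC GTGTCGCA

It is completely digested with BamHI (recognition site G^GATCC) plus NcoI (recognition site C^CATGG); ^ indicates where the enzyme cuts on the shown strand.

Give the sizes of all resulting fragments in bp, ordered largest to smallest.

BamHI sites (GGATCC) start at positions 123, 186, 196, 221.
BamHI cuts after the first base of each site, so after positions 123, 186, 196, 221.
The NcoI site (CCATGG) starts at position 20.
NcoI cuts after the first base of each site, so after position 20.
Combined cut positions: 20, 123, 186, 196, 221.
Circular molecule, 5 cuts → 5 fragments:
  21–123 → 103 bp
  124–186 → 63 bp
  187–196 → 10 bp
  197–221 → 25 bp
  222–238 then 1–20 → 17 + 20 = 37 bp
Sorted largest to smallest: 103, 63, 37, 25, 10 bp.

103, 63, 37, 25, 10 bp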